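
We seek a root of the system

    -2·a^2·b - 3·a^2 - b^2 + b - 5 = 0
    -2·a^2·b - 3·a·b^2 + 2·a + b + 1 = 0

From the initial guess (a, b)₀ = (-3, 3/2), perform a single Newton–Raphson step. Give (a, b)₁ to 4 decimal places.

At (-3, 3/2): F = (-59.7500, -10.2500).
Jacobian J = [[-4·a·b - 6·a, -2·a^2 - 2·b + 1], [-4·a·b - 3·b^2 + 2, -2·a^2 - 6·a·b + 1]].
At the point, J = [[36.0000, -20.0000], [13.2500, 10.0000]] (det J = 625.0000).
Solving J·Δ = −F gives Δ = (1.2840, -0.6763).
Then the next iterate is (a, b)₁ = (-1.7160, 0.8237).

(-1.7160, 0.8237)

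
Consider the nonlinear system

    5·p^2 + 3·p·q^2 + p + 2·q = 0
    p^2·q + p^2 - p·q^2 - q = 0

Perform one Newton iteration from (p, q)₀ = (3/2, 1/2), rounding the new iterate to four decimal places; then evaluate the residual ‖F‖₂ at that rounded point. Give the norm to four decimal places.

At (3/2, 1/2): F = (14.8750, 2.5000).
Jacobian J = [[10·p + 3·q^2 + 1, 6·p·q + 2], [2·p·q + 2·p - q^2, p^2 - 2·p·q - 1]].
At the point, J = [[16.7500, 6.5000], [4.2500, -0.2500]] (det J = -31.8125).
Solving J·Δ = −F gives Δ = (-0.6277, -0.6709).
Then the next iterate is (p, q)₁ = (0.8723, -0.1709).
Re-evaluating at (0.8723, -0.1709): F = (4.411468, 0.776291), so ‖F‖₂ = 4.4792.

4.4792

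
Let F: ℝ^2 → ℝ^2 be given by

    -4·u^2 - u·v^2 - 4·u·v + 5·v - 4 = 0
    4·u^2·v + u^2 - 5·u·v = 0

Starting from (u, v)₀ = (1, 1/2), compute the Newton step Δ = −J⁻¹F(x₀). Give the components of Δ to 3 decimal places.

At (1, 1/2): F = (-7.750, 0.500).
Jacobian J = [[-8·u - v^2 - 4·v, -2·u·v - 4·u + 5], [8·u·v + 2·u - 5·v, 4·u^2 - 5·u]].
At the point, J = [[-10.250, 0.000], [3.500, -1.000]] (det J = 10.250).
Solving J·Δ = −F gives Δ = (-0.756, -2.146).

(-0.756, -2.146)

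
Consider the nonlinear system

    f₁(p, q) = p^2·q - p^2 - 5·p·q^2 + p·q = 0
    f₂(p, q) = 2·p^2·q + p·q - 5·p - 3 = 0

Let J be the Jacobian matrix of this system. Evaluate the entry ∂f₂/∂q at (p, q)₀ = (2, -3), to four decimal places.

10.0000

∂f₂/∂q = 2·p^2 + p.
At (2, -3) this is 10.0000.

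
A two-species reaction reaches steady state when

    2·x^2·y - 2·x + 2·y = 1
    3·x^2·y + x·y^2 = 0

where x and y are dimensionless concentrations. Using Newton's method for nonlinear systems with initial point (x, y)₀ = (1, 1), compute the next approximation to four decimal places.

At (1, 1): F = (1.0000, 4.0000).
Jacobian J = [[4·x·y - 2, 2·x^2 + 2], [6·x·y + y^2, 3·x^2 + 2·x·y]].
At the point, J = [[2.0000, 4.0000], [7.0000, 5.0000]] (det J = -18.0000).
Solving J·Δ = −F gives Δ = (-0.6111, 0.0556).
Then the next iterate is (x, y)₁ = (0.3889, 1.0556).

(0.3889, 1.0556)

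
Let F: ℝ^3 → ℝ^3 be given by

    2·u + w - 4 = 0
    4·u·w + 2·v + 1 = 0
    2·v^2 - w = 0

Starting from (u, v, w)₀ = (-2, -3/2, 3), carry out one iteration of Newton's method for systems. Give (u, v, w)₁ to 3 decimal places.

(0.343, -1.302, 3.314)

At (-2, -3/2, 3): F = (-5.000, -26.000, 1.500).
Jacobian J = [[2, 0, 1], [4·w, 2, 4·u], [0, 4·v, -1]].
At the point, J = [[2.000, 0.000, 1.000], [12.000, 2.000, -8.000], [0.000, -6.000, -1.000]] (det J = -172.000).
Solving J·Δ = −F gives Δ = (2.343, 0.198, 0.314).
Then the next iterate is (u, v, w)₁ = (0.343, -1.302, 3.314).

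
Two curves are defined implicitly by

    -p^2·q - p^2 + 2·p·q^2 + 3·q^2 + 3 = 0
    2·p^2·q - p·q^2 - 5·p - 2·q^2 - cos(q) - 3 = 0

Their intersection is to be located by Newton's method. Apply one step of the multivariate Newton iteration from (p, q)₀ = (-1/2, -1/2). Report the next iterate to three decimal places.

At (-1/2, -1/2): F = (3.375, -2.00258).
Jacobian J = [[-2·p·q - 2·p + 2·q^2, -p^2 + 4·p·q + 6·q], [4·p·q - q^2 - 5, 2·p^2 - 2·p·q - 4·q + sin(q)]].
At the point, J = [[1.000, -2.250], [-4.250, 1.52057]] (det J = -8.04193).
Solving J·Δ = −F gives Δ = (0.078, 1.535).
Then the next iterate is (p, q)₁ = (-0.422, 1.035).

(-0.422, 1.035)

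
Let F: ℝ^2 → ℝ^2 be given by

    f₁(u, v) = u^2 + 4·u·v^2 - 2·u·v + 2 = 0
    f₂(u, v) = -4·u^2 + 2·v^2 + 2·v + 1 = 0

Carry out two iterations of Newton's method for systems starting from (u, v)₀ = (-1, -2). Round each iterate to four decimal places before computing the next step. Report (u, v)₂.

(-0.4957, -1.0474)

At (-1, -2): F = (-17.0000, 1.0000).
Jacobian J = [[2·u + 4·v^2 - 2·v, 8·u·v - 2·u], [-8·u, 4·v + 2]].
At the point, J = [[18.0000, 18.0000], [8.0000, -6.0000]] (det J = -252.0000).
Solving J·Δ = −F gives Δ = (0.3333, 0.6111).
Then the next iterate is (u, v)₁ = (-0.6667, -1.3889).
Round to (-0.6667, -1.3889) and repeat: F = (-4.551843, 0.302331), J = [[9.160573, 8.741237], [5.3336, -3.5556]].
Δ = (0.1710, 0.3415), so (u, v)₂ = (-0.4957, -1.0474).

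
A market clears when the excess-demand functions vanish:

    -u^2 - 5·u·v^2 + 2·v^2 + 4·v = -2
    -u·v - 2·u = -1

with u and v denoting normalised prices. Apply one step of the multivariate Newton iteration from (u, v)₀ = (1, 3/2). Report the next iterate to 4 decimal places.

At (1, 3/2): F = (0.2500, -2.5000).
Jacobian J = [[-2·u - 5·v^2, -10·u·v + 4·v + 4], [-v - 2, -u]].
At the point, J = [[-13.2500, -5.0000], [-3.5000, -1.0000]] (det J = -4.2500).
Solving J·Δ = −F gives Δ = (-3.0000, 8.0000).
Then the next iterate is (u, v)₁ = (-2.0000, 9.5000).

(-2.0000, 9.5000)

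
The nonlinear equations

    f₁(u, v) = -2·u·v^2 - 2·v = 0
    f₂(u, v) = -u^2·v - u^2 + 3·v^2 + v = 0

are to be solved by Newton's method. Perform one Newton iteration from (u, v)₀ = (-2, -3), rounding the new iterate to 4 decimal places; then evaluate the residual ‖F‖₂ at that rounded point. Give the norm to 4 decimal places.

14.0701

At (-2, -3): F = (42.0000, 32.0000).
Jacobian J = [[-2·v^2, -4·u·v - 2], [-2·u·v - 2·u, -u^2 + 6·v + 1]].
At the point, J = [[-18.0000, -26.0000], [-8.0000, -21.0000]] (det J = 170.0000).
Solving J·Δ = −F gives Δ = (0.2941, 1.4118).
Then the next iterate is (u, v)₁ = (-1.7059, -1.5882).
Re-evaluating at (-1.7059, -1.5882): F = (11.782253, 7.690655), so ‖F‖₂ = 14.0701.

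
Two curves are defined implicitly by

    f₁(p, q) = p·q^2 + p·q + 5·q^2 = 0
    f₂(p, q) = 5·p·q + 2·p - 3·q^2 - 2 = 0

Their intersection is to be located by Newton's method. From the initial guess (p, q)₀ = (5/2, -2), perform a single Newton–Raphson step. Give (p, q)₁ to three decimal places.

(0.614, -1.228)

At (5/2, -2): F = (25.000, -34.000).
Jacobian J = [[q^2 + q, 2·p·q + p + 10·q], [5·q + 2, 5·p - 6·q]].
At the point, J = [[2.000, -27.500], [-8.000, 24.500]] (det J = -171.000).
Solving J·Δ = −F gives Δ = (-1.886, 0.772).
Then the next iterate is (p, q)₁ = (0.614, -1.228).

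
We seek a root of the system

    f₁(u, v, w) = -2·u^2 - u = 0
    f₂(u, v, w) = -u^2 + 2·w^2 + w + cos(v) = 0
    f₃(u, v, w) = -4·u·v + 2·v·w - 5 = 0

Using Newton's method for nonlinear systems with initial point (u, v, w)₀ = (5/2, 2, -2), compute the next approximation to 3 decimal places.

At (5/2, 2, -2): F = (-15.000, -0.66615, -33.000).
Jacobian J = [[-4·u - 1, 0, 0], [-2·u, -sin(v), 4·w + 1], [-4·v, -4·u + 2·w, 2·v]].
At the point, J = [[-11.000, 0.000, 0.000], [-5.000, -0.90930, -7.000], [-8.000, -14.000, 4.000]] (det J = 1118.00909).
Solving J·Δ = −F gives Δ = (-1.364, -1.279, 1.045).
Then the next iterate is (u, v, w)₁ = (1.136, 0.721, -0.955).

(1.136, 0.721, -0.955)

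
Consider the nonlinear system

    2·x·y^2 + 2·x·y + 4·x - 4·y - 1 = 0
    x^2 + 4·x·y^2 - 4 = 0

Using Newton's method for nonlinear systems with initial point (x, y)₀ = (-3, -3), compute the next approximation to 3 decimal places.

(-3.038, -1.554)

At (-3, -3): F = (-37.000, -103.000).
Jacobian J = [[2·y^2 + 2·y + 4, 4·x·y + 2·x - 4], [2·x + 4·y^2, 8·x·y]].
At the point, J = [[16.000, 26.000], [30.000, 72.000]] (det J = 372.000).
Solving J·Δ = −F gives Δ = (-0.038, 1.446).
Then the next iterate is (x, y)₁ = (-3.038, -1.554).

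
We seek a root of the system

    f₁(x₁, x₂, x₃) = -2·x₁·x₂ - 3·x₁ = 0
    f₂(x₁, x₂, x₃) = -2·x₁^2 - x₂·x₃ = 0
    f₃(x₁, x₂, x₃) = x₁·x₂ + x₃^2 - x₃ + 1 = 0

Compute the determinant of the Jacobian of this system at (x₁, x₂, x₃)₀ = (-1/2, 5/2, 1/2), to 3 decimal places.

J = [[-2·x₂ - 3, -2·x₁, 0], [-4·x₁, -x₃, -x₂], [x₂, x₁, 2·x₃ - 1]].
At the point, J = [[-8.000, 1.000, 0.000], [2.000, -0.500, -2.500], [2.500, -0.500, 0.000]].
det J = 3.750.

3.750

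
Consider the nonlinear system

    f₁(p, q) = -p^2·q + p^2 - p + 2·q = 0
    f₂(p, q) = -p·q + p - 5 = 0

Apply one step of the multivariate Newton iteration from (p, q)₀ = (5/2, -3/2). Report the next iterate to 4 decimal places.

(1.3966, -2.1034)

At (5/2, -3/2): F = (10.1250, 1.2500).
Jacobian J = [[-2·p·q + 2·p - 1, -p^2 + 2], [-q + 1, -p]].
At the point, J = [[11.5000, -4.2500], [2.5000, -2.5000]] (det J = -18.1250).
Solving J·Δ = −F gives Δ = (-1.1034, -0.6034).
Then the next iterate is (p, q)₁ = (1.3966, -2.1034).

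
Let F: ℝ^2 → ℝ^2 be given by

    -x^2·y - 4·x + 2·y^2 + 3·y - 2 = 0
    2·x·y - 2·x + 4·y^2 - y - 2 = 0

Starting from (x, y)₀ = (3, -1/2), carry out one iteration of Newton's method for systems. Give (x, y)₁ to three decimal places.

(-0.460, -1.380)

At (3, -1/2): F = (-10.500, -9.500).
Jacobian J = [[-2·x·y - 4, -x^2 + 4·y + 3], [2·y - 2, 2·x + 8·y - 1]].
At the point, J = [[-1.000, -8.000], [-3.000, 1.000]] (det J = -25.000).
Solving J·Δ = −F gives Δ = (-3.460, -0.880).
Then the next iterate is (x, y)₁ = (-0.460, -1.380).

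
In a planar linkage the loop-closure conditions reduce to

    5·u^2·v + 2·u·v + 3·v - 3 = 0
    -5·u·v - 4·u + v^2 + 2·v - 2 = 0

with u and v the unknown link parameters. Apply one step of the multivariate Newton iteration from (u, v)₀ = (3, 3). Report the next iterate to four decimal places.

(-0.5678, 6.3983)

At (3, 3): F = (159.0000, -44.0000).
Jacobian J = [[10·u·v + 2·v, 5·u^2 + 2·u + 3], [-5·v - 4, -5·u + 2·v + 2]].
At the point, J = [[96.0000, 54.0000], [-19.0000, -7.0000]] (det J = 354.0000).
Solving J·Δ = −F gives Δ = (-3.5678, 3.3983).
Then the next iterate is (u, v)₁ = (-0.5678, 6.3983).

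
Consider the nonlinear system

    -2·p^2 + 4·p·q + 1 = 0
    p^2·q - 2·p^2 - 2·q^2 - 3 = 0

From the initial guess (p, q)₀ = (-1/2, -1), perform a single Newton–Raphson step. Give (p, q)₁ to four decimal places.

(-0.8500, 0.6000)

At (-1/2, -1): F = (2.5000, -5.7500).
Jacobian J = [[-4·p + 4·q, 4·p], [2·p·q - 4·p, p^2 - 4·q]].
At the point, J = [[-2.0000, -2.0000], [3.0000, 4.2500]] (det J = -2.5000).
Solving J·Δ = −F gives Δ = (-0.3500, 1.6000).
Then the next iterate is (p, q)₁ = (-0.8500, 0.6000).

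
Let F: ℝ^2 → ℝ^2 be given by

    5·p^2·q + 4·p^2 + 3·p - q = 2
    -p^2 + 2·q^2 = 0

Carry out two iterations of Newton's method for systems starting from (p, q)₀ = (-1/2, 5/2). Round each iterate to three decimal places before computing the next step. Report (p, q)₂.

(-0.784, 0.762)

At (-1/2, 5/2): F = (-1.875, 12.250).
Jacobian J = [[10·p·q + 8·p + 3, 5·p^2 - 1], [-2·p, 4·q]].
At the point, J = [[-13.500, 0.250], [1.000, 10.000]] (det J = -135.250).
Solving J·Δ = −F gives Δ = (-0.161, -1.209).
Then the next iterate is (p, q)₁ = (-0.661, 1.291).
Round to (-0.661, 1.291) and repeat: F = (-0.70599, 2.89644), J = [[-10.82151, 1.18461], [1.322, 5.164]].
Δ = (-0.123, -0.529), so (p, q)₂ = (-0.784, 0.762).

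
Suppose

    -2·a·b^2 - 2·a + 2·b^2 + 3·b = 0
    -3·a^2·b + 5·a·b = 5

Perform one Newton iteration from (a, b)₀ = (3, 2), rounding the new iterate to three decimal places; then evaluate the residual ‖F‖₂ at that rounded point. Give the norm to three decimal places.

10.545

At (3, 2): F = (-16.000, -29.000).
Jacobian J = [[-2·b^2 - 2, -4·a·b + 4·b + 3], [-6·a·b + 5·b, -3·a^2 + 5·a]].
At the point, J = [[-10.000, -13.000], [-26.000, -12.000]] (det J = -218.000).
Solving J·Δ = −F gives Δ = (-0.849, -0.578).
Then the next iterate is (a, b)₁ = (2.151, 1.422).
Re-evaluating at (2.151, 1.422): F = (-4.69084, -9.44432), so ‖F‖₂ = 10.545.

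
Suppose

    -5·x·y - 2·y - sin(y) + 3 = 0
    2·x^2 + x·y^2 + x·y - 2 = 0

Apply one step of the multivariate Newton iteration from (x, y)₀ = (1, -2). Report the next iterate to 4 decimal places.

At (1, -2): F = (17.909297, 2.0000).
Jacobian J = [[-5·y, -5·x - cos(y) - 2], [4·x + y^2 + y, 2·x·y + x]].
At the point, J = [[10.0000, -6.583853], [6.0000, -3.0000]] (det J = 9.503119).
Solving J·Δ = −F gives Δ = (4.2681, 9.2029).
Then the next iterate is (x, y)₁ = (5.2681, 7.2029).

(5.2681, 7.2029)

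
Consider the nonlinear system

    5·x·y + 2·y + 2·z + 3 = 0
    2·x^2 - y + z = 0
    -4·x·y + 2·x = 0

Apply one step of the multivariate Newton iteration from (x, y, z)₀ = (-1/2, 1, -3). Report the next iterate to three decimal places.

(-0.762, 0.238, -0.786)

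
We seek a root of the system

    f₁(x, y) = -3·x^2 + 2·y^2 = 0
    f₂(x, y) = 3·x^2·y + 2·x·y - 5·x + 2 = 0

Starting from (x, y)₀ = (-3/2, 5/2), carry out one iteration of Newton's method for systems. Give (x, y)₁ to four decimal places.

(-0.8539, 1.3435)

At (-3/2, 5/2): F = (5.7500, 18.8750).
Jacobian J = [[-6·x, 4·y], [6·x·y + 2·y - 5, 3·x^2 + 2·x]].
At the point, J = [[9.0000, 10.0000], [-22.5000, 3.7500]] (det J = 258.7500).
Solving J·Δ = −F gives Δ = (0.6461, -1.1565).
Then the next iterate is (x, y)₁ = (-0.8539, 1.3435).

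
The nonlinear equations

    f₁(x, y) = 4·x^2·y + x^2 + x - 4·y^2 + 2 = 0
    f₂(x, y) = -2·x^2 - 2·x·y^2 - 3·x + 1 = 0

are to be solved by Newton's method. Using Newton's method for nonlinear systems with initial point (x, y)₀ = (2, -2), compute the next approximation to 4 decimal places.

(0.3636, -2.1307)

At (2, -2): F = (-40.0000, -29.0000).
Jacobian J = [[8·x·y + 2·x + 1, 4·x^2 - 8·y], [-4·x - 2·y^2 - 3, -4·x·y]].
At the point, J = [[-27.0000, 32.0000], [-19.0000, 16.0000]] (det J = 176.0000).
Solving J·Δ = −F gives Δ = (-1.6364, -0.1307).
Then the next iterate is (x, y)₁ = (0.3636, -2.1307).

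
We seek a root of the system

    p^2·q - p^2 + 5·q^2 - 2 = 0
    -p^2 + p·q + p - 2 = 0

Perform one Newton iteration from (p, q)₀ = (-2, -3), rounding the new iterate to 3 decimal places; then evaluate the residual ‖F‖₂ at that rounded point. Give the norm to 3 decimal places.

At (-2, -3): F = (27.000, -2.000).
Jacobian J = [[2·p·q - 2·p, p^2 + 10·q], [-2·p + q + 1, p]].
At the point, J = [[16.000, -26.000], [2.000, -2.000]] (det J = 20.000).
Solving J·Δ = −F gives Δ = (5.300, 4.300).
Then the next iterate is (p, q)₁ = (3.300, 1.300).
Re-evaluating at (3.300, 1.300): F = (9.717, -5.300), so ‖F‖₂ = 11.068.

11.068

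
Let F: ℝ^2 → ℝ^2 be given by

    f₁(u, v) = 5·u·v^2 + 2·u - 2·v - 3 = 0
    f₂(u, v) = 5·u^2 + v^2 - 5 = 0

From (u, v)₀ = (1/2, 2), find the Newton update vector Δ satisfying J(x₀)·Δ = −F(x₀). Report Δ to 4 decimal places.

(-0.2917, 0.3021)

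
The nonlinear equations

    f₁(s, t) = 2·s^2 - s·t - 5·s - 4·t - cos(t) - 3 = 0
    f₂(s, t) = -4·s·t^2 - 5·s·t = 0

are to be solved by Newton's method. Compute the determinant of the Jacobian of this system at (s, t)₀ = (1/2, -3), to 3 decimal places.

-97.464

J = [[4·s - t - 5, -s + sin(t) - 4], [-4·t^2 - 5·t, -8·s·t - 5·s]].
At the point, J = [[0.000, -4.64112], [-21.000, 9.500]].
det J = -97.464.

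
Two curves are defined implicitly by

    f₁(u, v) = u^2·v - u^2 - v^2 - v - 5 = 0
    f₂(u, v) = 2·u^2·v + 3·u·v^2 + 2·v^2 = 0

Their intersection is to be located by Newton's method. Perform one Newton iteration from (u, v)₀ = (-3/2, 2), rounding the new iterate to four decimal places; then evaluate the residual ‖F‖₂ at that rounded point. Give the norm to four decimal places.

At (-3/2, 2): F = (-8.7500, -1.0000).
Jacobian J = [[2·u·v - 2·u, u^2 - 2·v - 1], [4·u·v + 3·v^2, 2·u^2 + 6·u·v + 4·v]].
At the point, J = [[-3.0000, -2.7500], [0.0000, -5.5000]] (det J = 16.5000).
Solving J·Δ = −F gives Δ = (-2.7500, -0.1818).
Then the next iterate is (u, v)₁ = (-4.2500, 1.8182).
Re-evaluating at (-4.2500, 1.8182): F = (4.654686, 30.144574), so ‖F‖₂ = 30.5018.

30.5018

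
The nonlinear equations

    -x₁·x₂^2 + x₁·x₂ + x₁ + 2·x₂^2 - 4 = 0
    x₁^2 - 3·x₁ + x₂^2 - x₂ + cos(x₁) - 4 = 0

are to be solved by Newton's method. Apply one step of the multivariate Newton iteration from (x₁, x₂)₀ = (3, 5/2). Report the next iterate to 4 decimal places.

(2.7198, 3.0102)

At (3, 5/2): F = (0.2500, -1.239992).
Jacobian J = [[-x₂^2 + x₂ + 1, -2·x₁·x₂ + x₁ + 4·x₂], [2·x₁ - sin(x₁) - 3, 2·x₂ - 1]].
At the point, J = [[-2.7500, -2.0000], [2.858880, 4.0000]] (det J = -5.282240).
Solving J·Δ = −F gives Δ = (-0.2802, 0.5102).
Then the next iterate is (x₁, x₂)₁ = (2.7198, 3.0102).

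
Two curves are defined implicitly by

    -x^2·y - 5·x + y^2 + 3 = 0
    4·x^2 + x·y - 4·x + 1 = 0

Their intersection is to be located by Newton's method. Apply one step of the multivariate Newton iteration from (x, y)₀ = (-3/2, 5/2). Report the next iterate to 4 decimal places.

At (-3/2, 5/2): F = (11.1250, 12.2500).
Jacobian J = [[-2·x·y - 5, -x^2 + 2·y], [8·x + y - 4, x]].
At the point, J = [[2.5000, 2.7500], [-13.5000, -1.5000]] (det J = 33.3750).
Solving J·Δ = −F gives Δ = (1.5094, -5.4176).
Then the next iterate is (x, y)₁ = (0.0094, -2.9176).

(0.0094, -2.9176)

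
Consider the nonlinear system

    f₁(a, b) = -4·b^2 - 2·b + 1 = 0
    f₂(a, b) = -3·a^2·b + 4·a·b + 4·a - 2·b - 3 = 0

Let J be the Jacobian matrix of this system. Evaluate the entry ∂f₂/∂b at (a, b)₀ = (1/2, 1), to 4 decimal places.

-0.7500

∂f₂/∂b = -3·a^2 + 4·a - 2.
At (1/2, 1) this is -0.7500.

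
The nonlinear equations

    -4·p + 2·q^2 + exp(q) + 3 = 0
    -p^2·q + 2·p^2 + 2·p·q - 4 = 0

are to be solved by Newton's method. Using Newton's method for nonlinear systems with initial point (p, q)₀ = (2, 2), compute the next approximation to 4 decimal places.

At (2, 2): F = (10.389056, 4.0000).
Jacobian J = [[-4, 4·q + exp(q)], [-2·p·q + 4·p + 2·q, -p^2 + 2·p]].
At the point, J = [[-4.0000, 15.389056], [4.0000, 0.0000]] (det J = -61.556224).
Solving J·Δ = −F gives Δ = (-1.0000, -0.9350).
Then the next iterate is (p, q)₁ = (1.0000, 1.0650).

(1.0000, 1.0650)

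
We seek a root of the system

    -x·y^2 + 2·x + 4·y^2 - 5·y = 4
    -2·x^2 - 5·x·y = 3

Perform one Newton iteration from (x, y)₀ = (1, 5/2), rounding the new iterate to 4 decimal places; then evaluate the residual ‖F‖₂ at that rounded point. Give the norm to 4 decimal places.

At (1, 5/2): F = (4.2500, -17.5000).
Jacobian J = [[-y^2 + 2, -2·x·y + 8·y - 5], [-4·x - 5·y, -5·x]].
At the point, J = [[-4.2500, 10.0000], [-16.5000, -5.0000]] (det J = 186.2500).
Solving J·Δ = −F gives Δ = (-0.8255, -0.7758).
Then the next iterate is (x, y)₁ = (0.1745, 1.7242).
Re-evaluating at (0.1745, 1.7242): F = (-0.899302, -4.565265), so ‖F‖₂ = 4.6530.

4.6530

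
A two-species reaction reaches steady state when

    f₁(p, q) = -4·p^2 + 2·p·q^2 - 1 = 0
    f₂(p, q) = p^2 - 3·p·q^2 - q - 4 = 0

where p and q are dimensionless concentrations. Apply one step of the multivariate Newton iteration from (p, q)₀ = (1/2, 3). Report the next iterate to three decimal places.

(-2.719, 9.344)

At (1/2, 3): F = (7.000, -20.250).
Jacobian J = [[-8·p + 2·q^2, 4·p·q], [2·p - 3·q^2, -6·p·q - 1]].
At the point, J = [[14.000, 6.000], [-26.000, -10.000]] (det J = 16.000).
Solving J·Δ = −F gives Δ = (-3.219, 6.344).
Then the next iterate is (p, q)₁ = (-2.719, 9.344).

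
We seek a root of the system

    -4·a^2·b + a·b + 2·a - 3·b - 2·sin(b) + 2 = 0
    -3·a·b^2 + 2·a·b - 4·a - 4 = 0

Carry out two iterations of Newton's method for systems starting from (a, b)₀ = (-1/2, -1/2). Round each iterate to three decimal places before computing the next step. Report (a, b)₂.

(-1.034, -0.013)

At (-1/2, -1/2): F = (4.20885, -1.125).
Jacobian J = [[-8·a·b + b + 2, -4·a^2 + a - 2·cos(b) - 3], [-3·b^2 + 2·b - 4, -6·a·b + 2·a]].
At the point, J = [[-0.500, -6.25517], [-5.750, -2.500]] (det J = -34.71720).
Solving J·Δ = −F gives Δ = (-0.506, 0.713).
Then the next iterate is (a, b)₁ = (-1.006, 0.213).
Round to (-1.006, 0.213) and repeat: F = (-2.15032, -0.26763), J = [[3.92722, -10.00895], [-3.71011, -0.72633]].
Δ = (-0.028, -0.226), so (a, b)₂ = (-1.034, -0.013).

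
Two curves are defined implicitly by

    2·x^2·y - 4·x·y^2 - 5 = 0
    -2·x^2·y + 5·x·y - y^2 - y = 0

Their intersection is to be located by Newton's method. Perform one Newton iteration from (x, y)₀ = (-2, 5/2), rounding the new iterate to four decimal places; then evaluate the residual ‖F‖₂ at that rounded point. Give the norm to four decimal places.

At (-2, 5/2): F = (65.0000, -53.7500).
Jacobian J = [[4·x·y - 4·y^2, 2·x^2 - 8·x·y], [-4·x·y + 5·y, -2·x^2 + 5·x - 2·y - 1]].
At the point, J = [[-45.0000, 48.0000], [32.5000, -24.0000]] (det J = -480.0000).
Solving J·Δ = −F gives Δ = (2.1250, 0.6380).
Then the next iterate is (x, y)₁ = (0.1250, 3.1380).
Re-evaluating at (0.1250, 3.1380): F = (-9.825459, -11.121856), so ‖F‖₂ = 14.8403.

14.8403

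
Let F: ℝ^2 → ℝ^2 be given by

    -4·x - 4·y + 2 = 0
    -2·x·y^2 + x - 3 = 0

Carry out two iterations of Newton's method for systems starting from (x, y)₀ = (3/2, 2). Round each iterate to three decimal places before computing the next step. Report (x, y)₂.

At (3/2, 2): F = (-12.000, -13.500).
Jacobian J = [[-4, -4], [-2·y^2 + 1, -4·x·y]].
At the point, J = [[-4.000, -4.000], [-7.000, -12.000]] (det J = 20.000).
Solving J·Δ = −F gives Δ = (-4.500, 1.500).
Then the next iterate is (x, y)₁ = (-3.000, 3.500).
Round to (-3.000, 3.500) and repeat: F = (0.000, 67.500), J = [[-4.000, -4.000], [-23.500, 42.000]].
Δ = (1.031, -1.031), so (x, y)₂ = (-1.969, 2.469).

(-1.969, 2.469)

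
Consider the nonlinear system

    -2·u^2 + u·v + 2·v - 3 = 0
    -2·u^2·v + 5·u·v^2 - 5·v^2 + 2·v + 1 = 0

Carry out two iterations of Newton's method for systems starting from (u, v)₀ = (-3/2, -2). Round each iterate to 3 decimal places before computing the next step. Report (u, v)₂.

(-0.128, 0.448)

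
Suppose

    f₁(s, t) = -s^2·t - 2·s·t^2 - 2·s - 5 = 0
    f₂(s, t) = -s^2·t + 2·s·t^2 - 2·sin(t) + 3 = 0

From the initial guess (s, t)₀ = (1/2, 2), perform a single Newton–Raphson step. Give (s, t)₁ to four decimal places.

(-0.4570, 2.2314)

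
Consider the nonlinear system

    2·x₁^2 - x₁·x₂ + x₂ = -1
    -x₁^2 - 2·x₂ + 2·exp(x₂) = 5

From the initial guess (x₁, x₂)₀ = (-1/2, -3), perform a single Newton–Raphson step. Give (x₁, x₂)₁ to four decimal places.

At (-1/2, -3): F = (-3.0000, 0.849574).
Jacobian J = [[4·x₁ - x₂, -x₁ + 1], [-2·x₁, 2·exp(x₂) - 2]].
At the point, J = [[1.0000, 1.5000], [1.0000, -1.900426]] (det J = -3.400426).
Solving J·Δ = −F gives Δ = (1.3019, 1.1321).
Then the next iterate is (x₁, x₂)₁ = (0.8019, -1.8679).

(0.8019, -1.8679)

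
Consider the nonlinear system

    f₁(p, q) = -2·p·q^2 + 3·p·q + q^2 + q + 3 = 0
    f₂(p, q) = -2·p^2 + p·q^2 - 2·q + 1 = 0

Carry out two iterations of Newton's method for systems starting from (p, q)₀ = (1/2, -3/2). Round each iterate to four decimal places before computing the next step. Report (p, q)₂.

At (1/2, -3/2): F = (-0.7500, 4.6250).
Jacobian J = [[-2·q^2 + 3·q, -4·p·q + 3·p + 2·q + 1], [-4·p + q^2, 2·p·q - 2]].
At the point, J = [[-9.0000, 2.5000], [0.2500, -3.5000]] (det J = 30.8750).
Solving J·Δ = −F gives Δ = (0.2895, 1.3421).
Then the next iterate is (p, q)₁ = (0.7895, -0.1579).
Round to (0.7895, -0.1579) and repeat: F = (2.453678, 0.088864), J = [[-0.523565, 3.551348], [-3.133068, -2.249324]].
Δ = (0.4742, -0.6210), so (p, q)₂ = (1.2637, -0.7789).

(1.2637, -0.7789)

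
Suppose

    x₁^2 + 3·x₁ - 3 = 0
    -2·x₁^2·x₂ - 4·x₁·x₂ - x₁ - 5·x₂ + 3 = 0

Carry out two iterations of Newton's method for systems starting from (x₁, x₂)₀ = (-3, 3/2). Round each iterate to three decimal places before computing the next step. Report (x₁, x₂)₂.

(-3.800, 0.272)

At (-3, 3/2): F = (-3.000, -10.500).
Jacobian J = [[2·x₁ + 3, 0], [-4·x₁·x₂ - 4·x₂ - 1, -2·x₁^2 - 4·x₁ - 5]].
At the point, J = [[-3.000, 0.000], [11.000, -11.000]] (det J = 33.000).
Solving J·Δ = −F gives Δ = (-1.000, -1.955).
Then the next iterate is (x₁, x₂)₁ = (-4.000, -0.455).
Round to (-4.000, -0.455) and repeat: F = (1.000, 16.555), J = [[-5.000, 0.000], [-6.460, -21.000]].
Δ = (0.200, 0.727), so (x₁, x₂)₂ = (-3.800, 0.272).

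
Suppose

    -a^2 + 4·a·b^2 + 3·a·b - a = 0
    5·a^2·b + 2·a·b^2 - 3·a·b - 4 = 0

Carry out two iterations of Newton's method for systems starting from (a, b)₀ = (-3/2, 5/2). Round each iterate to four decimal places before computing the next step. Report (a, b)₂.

At (-3/2, 5/2): F = (-49.5000, 16.6250).
Jacobian J = [[-2·a + 4·b^2 + 3·b - 1, 8·a·b + 3·a], [10·a·b + 2·b^2 - 3·b, 5·a^2 + 4·a·b - 3·a]].
At the point, J = [[34.5000, -34.5000], [-32.5000, 0.7500]] (det J = -1095.3750).
Solving J·Δ = −F gives Δ = (0.4897, -0.9451).
Then the next iterate is (a, b)₁ = (-1.0103, 1.5549).
Round to (-1.0103, 1.5549) and repeat: F = (-14.493618, 3.762993), J = [[15.356156, -15.598224], [-15.538427, 1.850769]].
Δ = (0.1490, -0.7825), so (a, b)₂ = (-0.8613, 0.7724).

(-0.8613, 0.7724)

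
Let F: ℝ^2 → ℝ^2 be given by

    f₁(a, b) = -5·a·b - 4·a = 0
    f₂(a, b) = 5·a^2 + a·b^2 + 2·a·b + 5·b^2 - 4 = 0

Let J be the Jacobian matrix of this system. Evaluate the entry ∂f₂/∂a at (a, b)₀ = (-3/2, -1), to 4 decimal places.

-16.0000

∂f₂/∂a = 10·a + b^2 + 2·b.
At (-3/2, -1) this is -16.0000.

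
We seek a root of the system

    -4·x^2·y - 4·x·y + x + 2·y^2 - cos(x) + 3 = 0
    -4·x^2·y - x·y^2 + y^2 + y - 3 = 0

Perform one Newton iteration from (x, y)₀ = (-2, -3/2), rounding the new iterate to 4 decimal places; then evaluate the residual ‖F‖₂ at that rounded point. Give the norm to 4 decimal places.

At (-2, -3/2): F = (17.916147, 26.2500).
Jacobian J = [[-8·x·y - 4·y + sin(x) + 1, -4·x^2 - 4·x + 4·y], [-8·x·y - y^2, -4·x^2 - 2·x·y + 2·y + 1]].
At the point, J = [[-17.909297, -14.0000], [-26.2500, -24.0000]] (det J = 62.323138).
Solving J·Δ = −F gives Δ = (1.0026, -0.0029).
Then the next iterate is (x, y)₁ = (-0.9974, -1.5029).
Re-evaluating at (-0.9974, -1.5029): F = (5.961939, 5.989024), so ‖F‖₂ = 8.4506.

8.4506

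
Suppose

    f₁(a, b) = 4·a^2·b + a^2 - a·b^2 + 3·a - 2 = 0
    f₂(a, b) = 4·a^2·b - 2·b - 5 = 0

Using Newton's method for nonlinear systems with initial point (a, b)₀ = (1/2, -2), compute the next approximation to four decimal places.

(0.0859, -1.6875)

At (1/2, -2): F = (-4.2500, -3.0000).
Jacobian J = [[8·a·b + 2·a - b^2 + 3, 4·a^2 - 2·a·b], [8·a·b, 4·a^2 - 2]].
At the point, J = [[-8.0000, 3.0000], [-8.0000, -1.0000]] (det J = 32.0000).
Solving J·Δ = −F gives Δ = (-0.4141, 0.3125).
Then the next iterate is (a, b)₁ = (0.0859, -1.6875).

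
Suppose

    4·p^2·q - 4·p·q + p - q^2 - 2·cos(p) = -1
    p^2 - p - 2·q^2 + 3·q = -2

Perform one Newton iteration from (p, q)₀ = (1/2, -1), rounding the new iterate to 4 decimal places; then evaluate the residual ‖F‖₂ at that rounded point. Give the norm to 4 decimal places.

0.4785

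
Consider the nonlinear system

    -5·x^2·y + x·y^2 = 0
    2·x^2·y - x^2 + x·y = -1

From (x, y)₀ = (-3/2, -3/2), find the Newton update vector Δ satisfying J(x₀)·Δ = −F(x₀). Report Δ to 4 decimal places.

(-0.1667, 2.5000)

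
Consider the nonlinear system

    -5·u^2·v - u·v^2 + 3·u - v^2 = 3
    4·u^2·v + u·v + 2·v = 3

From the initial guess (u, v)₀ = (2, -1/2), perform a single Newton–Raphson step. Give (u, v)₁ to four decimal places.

(1.7828, 0.0577)

At (2, -1/2): F = (12.2500, -13.0000).
Jacobian J = [[-10·u·v - v^2 + 3, -5·u^2 - 2·u·v - 2·v], [8·u·v + v, 4·u^2 + u + 2]].
At the point, J = [[12.7500, -17.0000], [-8.5000, 20.0000]] (det J = 110.5000).
Solving J·Δ = −F gives Δ = (-0.2172, 0.5577).
Then the next iterate is (u, v)₁ = (1.7828, 0.0577).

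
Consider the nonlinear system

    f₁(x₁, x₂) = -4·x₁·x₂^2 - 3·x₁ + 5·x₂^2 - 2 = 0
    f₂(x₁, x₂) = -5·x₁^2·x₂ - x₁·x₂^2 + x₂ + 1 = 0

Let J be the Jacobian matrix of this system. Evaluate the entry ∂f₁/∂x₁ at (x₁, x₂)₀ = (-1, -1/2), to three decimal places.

-4.000

∂f₁/∂x₁ = -4·x₂^2 - 3.
At (-1, -1/2) this is -4.000.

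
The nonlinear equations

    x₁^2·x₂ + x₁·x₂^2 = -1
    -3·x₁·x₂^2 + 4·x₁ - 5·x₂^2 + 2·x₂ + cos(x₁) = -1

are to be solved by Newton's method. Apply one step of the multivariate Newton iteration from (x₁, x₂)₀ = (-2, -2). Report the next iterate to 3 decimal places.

(-3.948, 1.198)

At (-2, -2): F = (-15.000, -7.41615).
Jacobian J = [[2·x₁·x₂ + x₂^2, x₁^2 + 2·x₁·x₂], [-3·x₂^2 - sin(x₁) + 4, -6·x₁·x₂ - 10·x₂ + 2]].
At the point, J = [[12.000, 12.000], [-7.09070, -2.000]] (det J = 61.08843).
Solving J·Δ = −F gives Δ = (-1.948, 3.198).
Then the next iterate is (x₁, x₂)₁ = (-3.948, 1.198).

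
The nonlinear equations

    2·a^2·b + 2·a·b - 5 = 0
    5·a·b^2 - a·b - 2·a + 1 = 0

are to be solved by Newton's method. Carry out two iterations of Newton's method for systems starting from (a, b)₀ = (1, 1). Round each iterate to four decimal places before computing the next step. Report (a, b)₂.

(1.5525, 0.6394)

At (1, 1): F = (-1.0000, 3.0000).
Jacobian J = [[4·a·b + 2·b, 2·a^2 + 2·a], [5·b^2 - b - 2, 10·a·b - a]].
At the point, J = [[6.0000, 4.0000], [2.0000, 9.0000]] (det J = 46.0000).
Solving J·Δ = −F gives Δ = (0.4565, -0.4348).
Then the next iterate is (a, b)₁ = (1.4565, 0.5652).
Round to (1.4565, 0.5652) and repeat: F = (-0.955551, -0.409812), J = [[4.423255, 7.155784], [-0.967945, 6.775638]].
Δ = (0.0960, 0.0742), so (a, b)₂ = (1.5525, 0.6394).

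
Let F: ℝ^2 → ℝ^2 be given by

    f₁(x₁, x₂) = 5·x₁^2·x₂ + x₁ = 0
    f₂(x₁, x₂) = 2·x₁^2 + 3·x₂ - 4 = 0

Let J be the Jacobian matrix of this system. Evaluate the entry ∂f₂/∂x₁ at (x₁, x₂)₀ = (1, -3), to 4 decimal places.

4.0000

∂f₂/∂x₁ = 4·x₁.
At (1, -3) this is 4.0000.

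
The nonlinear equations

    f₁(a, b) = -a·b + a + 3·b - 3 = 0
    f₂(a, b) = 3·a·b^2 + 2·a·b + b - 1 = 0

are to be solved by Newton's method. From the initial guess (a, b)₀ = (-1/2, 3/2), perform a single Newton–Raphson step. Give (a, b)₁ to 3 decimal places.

(-0.267, 1.033)

At (-1/2, 3/2): F = (1.750, -4.375).
Jacobian J = [[-b + 1, -a + 3], [3·b^2 + 2·b, 6·a·b + 2·a + 1]].
At the point, J = [[-0.500, 3.500], [9.750, -4.500]] (det J = -31.875).
Solving J·Δ = −F gives Δ = (0.233, -0.467).
Then the next iterate is (a, b)₁ = (-0.267, 1.033).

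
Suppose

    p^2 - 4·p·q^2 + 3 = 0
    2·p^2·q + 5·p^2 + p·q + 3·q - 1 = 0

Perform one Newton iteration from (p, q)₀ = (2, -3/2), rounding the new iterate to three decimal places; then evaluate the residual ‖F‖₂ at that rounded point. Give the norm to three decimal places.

2.791

At (2, -3/2): F = (-11.000, -0.500).
Jacobian J = [[2·p - 4·q^2, -8·p·q], [4·p·q + 10·p + q, 2·p^2 + p + 3]].
At the point, J = [[-5.000, 24.000], [6.500, 13.000]] (det J = -221.000).
Solving J·Δ = −F gives Δ = (-0.593, 0.335).
Then the next iterate is (p, q)₁ = (1.407, -1.165).
Re-evaluating at (1.407, -1.165): F = (-2.65881, -0.84849), so ‖F‖₂ = 2.791.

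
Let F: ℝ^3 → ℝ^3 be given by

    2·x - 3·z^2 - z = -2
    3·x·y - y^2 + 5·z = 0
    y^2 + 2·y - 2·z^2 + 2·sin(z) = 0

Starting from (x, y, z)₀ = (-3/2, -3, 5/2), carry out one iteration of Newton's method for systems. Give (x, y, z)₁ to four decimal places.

At (-3/2, -3, 5/2): F = (-22.2500, 17.0000, -8.303056).
Jacobian J = [[2, 0, -6·z - 1], [3·y, 3·x - 2·y, 5], [0, 2·y + 2, -4·z + 2·cos(z)]].
At the point, J = [[2.0000, 0.0000, -16.0000], [-9.0000, 1.5000, 5.0000], [0.0000, -4.0000, -11.602287]] (det J = -570.806862).
Solving J·Δ = −F gives Δ = (1.4558, 1.4300, -1.2087).
Then the next iterate is (x, y, z)₁ = (-0.0442, -1.5700, 1.2913).

(-0.0442, -1.5700, 1.2913)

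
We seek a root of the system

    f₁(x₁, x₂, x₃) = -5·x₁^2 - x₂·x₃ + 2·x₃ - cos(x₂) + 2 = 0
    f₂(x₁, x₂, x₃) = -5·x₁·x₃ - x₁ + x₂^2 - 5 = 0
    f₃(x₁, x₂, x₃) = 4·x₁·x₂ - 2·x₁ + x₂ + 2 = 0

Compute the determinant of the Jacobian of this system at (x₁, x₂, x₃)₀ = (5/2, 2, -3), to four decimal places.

-3730.6973

J = [[-10·x₁, -x₃ + sin(x₂), -x₂ + 2], [-5·x₃ - 1, 2·x₂, -5·x₁], [4·x₂ - 2, 4·x₁ + 1, 0]].
At the point, J = [[-25.0000, 3.909297, 0.0000], [14.0000, 4.0000, -12.5000], [6.0000, 11.0000, 0.0000]].
det J = -3730.6973.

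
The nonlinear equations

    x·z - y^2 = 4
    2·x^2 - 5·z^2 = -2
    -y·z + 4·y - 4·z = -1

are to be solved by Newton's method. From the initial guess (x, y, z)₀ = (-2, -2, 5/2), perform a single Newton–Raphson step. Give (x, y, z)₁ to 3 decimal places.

(-13.279, 9.679, 5.259)

At (-2, -2, 5/2): F = (-13.000, -21.250, -12.000).
Jacobian J = [[z, -2·y, x], [4·x, 0, -10·z], [0, -z + 4, -y - 4]].
At the point, J = [[2.500, 4.000, -2.000], [-8.000, 0.000, -25.000], [0.000, 1.500, -2.000]] (det J = 53.750).
Solving J·Δ = −F gives Δ = (-11.279, 11.679, 2.759).
Then the next iterate is (x, y, z)₁ = (-13.279, 9.679, 5.259).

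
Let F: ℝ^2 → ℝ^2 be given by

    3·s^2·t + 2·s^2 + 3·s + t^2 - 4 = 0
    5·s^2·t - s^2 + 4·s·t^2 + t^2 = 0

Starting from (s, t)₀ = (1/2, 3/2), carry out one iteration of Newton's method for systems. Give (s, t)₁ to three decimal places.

(0.941, 0.016)

At (1/2, 3/2): F = (1.375, 8.375).
Jacobian J = [[6·s·t + 4·s + 3, 3·s^2 + 2·t], [10·s·t - 2·s + 4·t^2, 5·s^2 + 8·s·t + 2·t]].
At the point, J = [[9.500, 3.750], [15.500, 10.250]] (det J = 39.250).
Solving J·Δ = −F gives Δ = (0.441, -1.484).
Then the next iterate is (s, t)₁ = (0.941, 0.016).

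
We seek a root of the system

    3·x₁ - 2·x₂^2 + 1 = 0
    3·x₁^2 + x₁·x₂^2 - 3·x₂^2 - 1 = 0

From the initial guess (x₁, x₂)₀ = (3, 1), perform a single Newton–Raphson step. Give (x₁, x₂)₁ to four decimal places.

At (3, 1): F = (8.0000, 26.0000).
Jacobian J = [[3, -4·x₂], [6·x₁ + x₂^2, 2·x₁·x₂ - 6·x₂]].
At the point, J = [[3.0000, -4.0000], [19.0000, 0.0000]] (det J = 76.0000).
Solving J·Δ = −F gives Δ = (-1.3684, 0.9737).
Then the next iterate is (x₁, x₂)₁ = (1.6316, 1.9737).

(1.6316, 1.9737)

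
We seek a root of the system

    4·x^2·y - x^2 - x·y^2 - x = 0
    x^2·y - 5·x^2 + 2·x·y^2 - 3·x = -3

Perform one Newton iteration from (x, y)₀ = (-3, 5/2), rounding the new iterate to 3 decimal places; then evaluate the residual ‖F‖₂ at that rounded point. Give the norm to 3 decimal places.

At (-3, 5/2): F = (102.750, -48.000).
Jacobian J = [[8·x·y - 2·x - y^2 - 1, 4·x^2 - 2·x·y], [2·x·y - 10·x + 2·y^2 - 3, x^2 + 4·x·y]].
At the point, J = [[-61.250, 51.000], [24.500, -21.000]] (det J = 36.750).
Solving J·Δ = −F gives Δ = (-7.898, -11.500).
Then the next iterate is (x, y)₁ = (-10.898, -9.000).
Re-evaluating at (-10.898, -9.000): F = (-3500.72095, -3392.51166), so ‖F‖₂ = 4874.852.

4874.852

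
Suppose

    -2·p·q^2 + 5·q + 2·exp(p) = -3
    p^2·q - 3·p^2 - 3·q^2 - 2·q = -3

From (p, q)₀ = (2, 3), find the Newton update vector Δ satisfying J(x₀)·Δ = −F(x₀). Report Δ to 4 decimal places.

At (2, 3): F = (-3.221888, -30.0000).
Jacobian J = [[-2·q^2 + 2·exp(p), -4·p·q + 5], [2·p·q - 6·p, p^2 - 6·q - 2]].
At the point, J = [[-3.221888, -19.0000], [0.0000, -16.0000]] (det J = 51.550205).
Solving J·Δ = −F gives Δ = (10.0572, -1.8750).

(10.0572, -1.8750)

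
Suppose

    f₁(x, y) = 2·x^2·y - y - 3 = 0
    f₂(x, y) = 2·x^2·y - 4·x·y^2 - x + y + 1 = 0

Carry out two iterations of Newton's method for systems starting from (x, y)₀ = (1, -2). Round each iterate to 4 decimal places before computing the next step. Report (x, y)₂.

At (1, -2): F = (-5.0000, -22.0000).
Jacobian J = [[4·x·y, 2·x^2 - 1], [4·x·y - 4·y^2 - 1, 2·x^2 - 8·x·y + 1]].
At the point, J = [[-8.0000, 1.0000], [-25.0000, 19.0000]] (det J = -127.0000).
Solving J·Δ = −F gives Δ = (-0.5748, 0.4016).
Then the next iterate is (x, y)₁ = (0.4252, -1.5984).
Round to (0.4252, -1.5984) and repeat: F = (-1.979566, -5.946910), J = [[-2.718559, -0.638410], [-13.938089, 6.798708]].
Δ = (-0.6302, -0.4172), so (x, y)₂ = (-0.2050, -2.0156).

(-0.2050, -2.0156)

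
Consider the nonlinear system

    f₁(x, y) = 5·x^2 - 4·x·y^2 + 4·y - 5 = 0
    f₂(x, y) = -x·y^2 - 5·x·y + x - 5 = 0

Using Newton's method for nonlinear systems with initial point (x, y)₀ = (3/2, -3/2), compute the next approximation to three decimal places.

(1.137, -0.799)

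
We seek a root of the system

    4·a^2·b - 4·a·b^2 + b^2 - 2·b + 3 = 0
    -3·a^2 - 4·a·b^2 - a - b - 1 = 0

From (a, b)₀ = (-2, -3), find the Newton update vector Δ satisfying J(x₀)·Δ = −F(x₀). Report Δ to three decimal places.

(0.316, 1.145)

At (-2, -3): F = (42.000, 64.000).
Jacobian J = [[8·a·b - 4·b^2, 4·a^2 - 8·a·b + 2·b - 2], [-6·a - 4·b^2 - 1, -8·a·b - 1]].
At the point, J = [[12.000, -40.000], [-25.000, -49.000]] (det J = -1588.000).
Solving J·Δ = −F gives Δ = (0.316, 1.145).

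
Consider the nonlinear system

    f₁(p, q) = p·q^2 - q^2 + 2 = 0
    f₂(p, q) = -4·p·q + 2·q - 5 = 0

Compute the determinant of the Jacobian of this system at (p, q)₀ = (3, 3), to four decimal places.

54.0000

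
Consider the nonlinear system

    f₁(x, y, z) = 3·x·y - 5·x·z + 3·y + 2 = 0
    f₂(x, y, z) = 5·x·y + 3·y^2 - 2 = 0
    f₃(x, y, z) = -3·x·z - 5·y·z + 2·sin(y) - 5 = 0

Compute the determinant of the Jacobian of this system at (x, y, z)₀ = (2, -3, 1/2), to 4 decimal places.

1491.0023

J = [[3·y - 5·z, 3·x + 3, -5·x], [5·y, 5·x + 6·y, 0], [-3·z, -5·z + 2·cos(y), -3·x - 5·y]].
At the point, J = [[-11.5000, 9.0000, -10.0000], [-15.0000, -8.0000, 0.0000], [-1.5000, -4.479985, 9.0000]].
det J = 1491.0023.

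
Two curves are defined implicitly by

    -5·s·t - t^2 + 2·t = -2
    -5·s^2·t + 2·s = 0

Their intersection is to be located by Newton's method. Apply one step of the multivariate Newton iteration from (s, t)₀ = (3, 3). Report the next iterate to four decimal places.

(2.6179, 0.8806)

At (3, 3): F = (-46.0000, -129.0000).
Jacobian J = [[-5·t, -5·s - 2·t + 2], [-10·s·t + 2, -5·s^2]].
At the point, J = [[-15.0000, -19.0000], [-88.0000, -45.0000]] (det J = -997.0000).
Solving J·Δ = −F gives Δ = (-0.3821, -2.1194).
Then the next iterate is (s, t)₁ = (2.6179, 0.8806).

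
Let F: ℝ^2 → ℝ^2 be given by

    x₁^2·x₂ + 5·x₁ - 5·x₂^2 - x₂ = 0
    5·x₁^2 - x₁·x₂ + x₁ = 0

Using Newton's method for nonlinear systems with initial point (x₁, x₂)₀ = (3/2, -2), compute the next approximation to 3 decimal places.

(0.681, -1.333)

At (3/2, -2): F = (-15.000, 15.750).
Jacobian J = [[2·x₁·x₂ + 5, x₁^2 - 10·x₂ - 1], [10·x₁ - x₂ + 1, -x₁]].
At the point, J = [[-1.000, 21.250], [18.000, -1.500]] (det J = -381.000).
Solving J·Δ = −F gives Δ = (-0.819, 0.667).
Then the next iterate is (x₁, x₂)₁ = (0.681, -1.333).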